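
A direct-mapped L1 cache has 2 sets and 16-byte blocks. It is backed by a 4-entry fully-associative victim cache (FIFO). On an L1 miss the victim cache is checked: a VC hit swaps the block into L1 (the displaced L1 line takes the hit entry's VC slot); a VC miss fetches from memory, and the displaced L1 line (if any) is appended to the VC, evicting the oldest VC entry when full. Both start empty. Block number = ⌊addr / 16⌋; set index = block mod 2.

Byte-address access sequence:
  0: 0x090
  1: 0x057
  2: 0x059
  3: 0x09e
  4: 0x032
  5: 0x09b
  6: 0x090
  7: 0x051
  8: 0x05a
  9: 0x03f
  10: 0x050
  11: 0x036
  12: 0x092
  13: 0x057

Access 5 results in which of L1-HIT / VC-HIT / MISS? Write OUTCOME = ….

0: 0x90 (blk 9, set 1) → MISS  vc=[]
1: 0x57 (blk 5, set 1) → MISS  vc=[9]
2: 0x59 (blk 5, set 1) → L1-HIT  vc=[9]
3: 0x9e (blk 9, set 1) → VC-HIT  vc=[5]
4: 0x32 (blk 3, set 1) → MISS  vc=[5, 9]
5: 0x9b (blk 9, set 1) → VC-HIT  vc=[5, 3]
6: 0x90 (blk 9, set 1) → L1-HIT  vc=[5, 3]
7: 0x51 (blk 5, set 1) → VC-HIT  vc=[9, 3]
8: 0x5a (blk 5, set 1) → L1-HIT  vc=[9, 3]
9: 0x3f (blk 3, set 1) → VC-HIT  vc=[9, 5]
10: 0x50 (blk 5, set 1) → VC-HIT  vc=[9, 3]
11: 0x36 (blk 3, set 1) → VC-HIT  vc=[9, 5]
12: 0x92 (blk 9, set 1) → VC-HIT  vc=[3, 5]
13: 0x57 (blk 5, set 1) → VC-HIT  vc=[3, 9]

OUTCOME = VC-HIT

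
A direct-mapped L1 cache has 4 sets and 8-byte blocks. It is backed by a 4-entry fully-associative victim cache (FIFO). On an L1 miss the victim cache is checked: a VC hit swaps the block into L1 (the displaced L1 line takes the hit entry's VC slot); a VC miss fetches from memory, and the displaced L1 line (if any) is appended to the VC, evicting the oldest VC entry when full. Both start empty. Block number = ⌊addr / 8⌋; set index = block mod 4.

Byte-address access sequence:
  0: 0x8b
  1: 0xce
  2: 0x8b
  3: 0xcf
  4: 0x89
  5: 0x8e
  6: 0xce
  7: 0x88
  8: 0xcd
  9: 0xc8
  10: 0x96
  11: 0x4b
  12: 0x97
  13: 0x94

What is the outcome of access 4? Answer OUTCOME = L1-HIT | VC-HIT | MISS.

0: 0x8b (blk 17, set 1) → MISS  vc=[]
1: 0xce (blk 25, set 1) → MISS  vc=[17]
2: 0x8b (blk 17, set 1) → VC-HIT  vc=[25]
3: 0xcf (blk 25, set 1) → VC-HIT  vc=[17]
4: 0x89 (blk 17, set 1) → VC-HIT  vc=[25]
5: 0x8e (blk 17, set 1) → L1-HIT  vc=[25]
6: 0xce (blk 25, set 1) → VC-HIT  vc=[17]
7: 0x88 (blk 17, set 1) → VC-HIT  vc=[25]
8: 0xcd (blk 25, set 1) → VC-HIT  vc=[17]
9: 0xc8 (blk 25, set 1) → L1-HIT  vc=[17]
10: 0x96 (blk 18, set 2) → MISS  vc=[17]
11: 0x4b (blk 9, set 1) → MISS  vc=[17, 25]
12: 0x97 (blk 18, set 2) → L1-HIT  vc=[17, 25]
13: 0x94 (blk 18, set 2) → L1-HIT  vc=[17, 25]

OUTCOME = VC-HIT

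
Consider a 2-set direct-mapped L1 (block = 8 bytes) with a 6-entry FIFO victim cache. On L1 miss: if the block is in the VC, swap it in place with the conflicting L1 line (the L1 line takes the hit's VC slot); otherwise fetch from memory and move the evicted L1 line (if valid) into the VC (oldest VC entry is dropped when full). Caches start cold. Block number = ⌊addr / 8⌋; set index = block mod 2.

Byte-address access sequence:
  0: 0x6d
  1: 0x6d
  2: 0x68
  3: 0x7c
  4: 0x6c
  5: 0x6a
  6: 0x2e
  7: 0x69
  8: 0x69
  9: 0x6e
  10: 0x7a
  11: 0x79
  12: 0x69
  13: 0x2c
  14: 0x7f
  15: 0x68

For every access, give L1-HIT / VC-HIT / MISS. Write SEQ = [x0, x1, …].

#0 0x6d→b13/s1 MISS; vc=[]
#1 0x6d→b13/s1 L1-HIT; vc=[]
#2 0x68→b13/s1 L1-HIT; vc=[]
#3 0x7c→b15/s1 MISS; vc=[13]
#4 0x6c→b13/s1 VC-HIT; vc=[15]
#5 0x6a→b13/s1 L1-HIT; vc=[15]
#6 0x2e→b5/s1 MISS; vc=[15,13]
#7 0x69→b13/s1 VC-HIT; vc=[15,5]
#8 0x69→b13/s1 L1-HIT; vc=[15,5]
#9 0x6e→b13/s1 L1-HIT; vc=[15,5]
#10 0x7a→b15/s1 VC-HIT; vc=[13,5]
#11 0x79→b15/s1 L1-HIT; vc=[13,5]
#12 0x69→b13/s1 VC-HIT; vc=[15,5]
#13 0x2c→b5/s1 VC-HIT; vc=[15,13]
#14 0x7f→b15/s1 VC-HIT; vc=[5,13]
#15 0x68→b13/s1 VC-HIT; vc=[5,15]

SEQ = [MISS, L1-HIT, L1-HIT, MISS, VC-HIT, L1-HIT, MISS, VC-HIT, L1-HIT, L1-HIT, VC-HIT, L1-HIT, VC-HIT, VC-HIT, VC-HIT, VC-HIT]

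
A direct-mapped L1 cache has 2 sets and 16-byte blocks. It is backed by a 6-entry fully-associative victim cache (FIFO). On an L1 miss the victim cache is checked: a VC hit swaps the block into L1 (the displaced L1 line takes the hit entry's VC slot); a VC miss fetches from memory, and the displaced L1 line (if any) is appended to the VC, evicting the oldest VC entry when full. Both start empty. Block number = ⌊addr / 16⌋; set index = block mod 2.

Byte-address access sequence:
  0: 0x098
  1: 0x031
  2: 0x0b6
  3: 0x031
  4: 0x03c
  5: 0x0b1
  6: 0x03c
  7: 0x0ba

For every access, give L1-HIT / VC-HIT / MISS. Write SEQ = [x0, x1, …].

#0 0x98→b9/s1 MISS; vc=[]
#1 0x31→b3/s1 MISS; vc=[9]
#2 0xb6→b11/s1 MISS; vc=[9,3]
#3 0x31→b3/s1 VC-HIT; vc=[9,11]
#4 0x3c→b3/s1 L1-HIT; vc=[9,11]
#5 0xb1→b11/s1 VC-HIT; vc=[9,3]
#6 0x3c→b3/s1 VC-HIT; vc=[9,11]
#7 0xba→b11/s1 VC-HIT; vc=[9,3]

SEQ = [MISS, MISS, MISS, VC-HIT, L1-HIT, VC-HIT, VC-HIT, VC-HIT]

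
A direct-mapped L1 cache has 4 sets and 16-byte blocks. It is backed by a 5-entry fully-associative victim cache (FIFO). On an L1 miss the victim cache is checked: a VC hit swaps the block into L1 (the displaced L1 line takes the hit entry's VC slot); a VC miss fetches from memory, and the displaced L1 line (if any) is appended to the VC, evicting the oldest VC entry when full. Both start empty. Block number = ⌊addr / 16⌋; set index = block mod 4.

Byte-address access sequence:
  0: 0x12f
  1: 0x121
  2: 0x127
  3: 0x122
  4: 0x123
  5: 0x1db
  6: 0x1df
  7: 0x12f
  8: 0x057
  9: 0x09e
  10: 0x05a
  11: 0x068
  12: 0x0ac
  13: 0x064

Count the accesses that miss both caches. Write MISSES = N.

MISSES = 6

0: 0x12f (blk 18, set 2) → MISS  vc=[]
1: 0x121 (blk 18, set 2) → L1-HIT  vc=[]
2: 0x127 (blk 18, set 2) → L1-HIT  vc=[]
3: 0x122 (blk 18, set 2) → L1-HIT  vc=[]
4: 0x123 (blk 18, set 2) → L1-HIT  vc=[]
5: 0x1db (blk 29, set 1) → MISS  vc=[]
6: 0x1df (blk 29, set 1) → L1-HIT  vc=[]
7: 0x12f (blk 18, set 2) → L1-HIT  vc=[]
8: 0x57 (blk 5, set 1) → MISS  vc=[29]
9: 0x9e (blk 9, set 1) → MISS  vc=[29, 5]
10: 0x5a (blk 5, set 1) → VC-HIT  vc=[29, 9]
11: 0x68 (blk 6, set 2) → MISS  vc=[29, 9, 18]
12: 0xac (blk 10, set 2) → MISS  vc=[29, 9, 18, 6]
13: 0x64 (blk 6, set 2) → VC-HIT  vc=[29, 9, 18, 10]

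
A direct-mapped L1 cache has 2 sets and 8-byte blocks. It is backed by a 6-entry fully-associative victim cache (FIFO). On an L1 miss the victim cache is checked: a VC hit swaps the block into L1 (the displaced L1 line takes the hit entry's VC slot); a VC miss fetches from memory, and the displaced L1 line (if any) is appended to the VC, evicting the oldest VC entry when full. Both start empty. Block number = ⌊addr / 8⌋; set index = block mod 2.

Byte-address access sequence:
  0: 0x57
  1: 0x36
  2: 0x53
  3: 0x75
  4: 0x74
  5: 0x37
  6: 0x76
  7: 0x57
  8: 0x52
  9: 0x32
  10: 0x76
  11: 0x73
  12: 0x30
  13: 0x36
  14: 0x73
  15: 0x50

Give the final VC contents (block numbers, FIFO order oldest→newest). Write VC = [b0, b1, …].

0: 0x57 (blk 10, set 0) → MISS  vc=[]
1: 0x36 (blk 6, set 0) → MISS  vc=[10]
2: 0x53 (blk 10, set 0) → VC-HIT  vc=[6]
3: 0x75 (blk 14, set 0) → MISS  vc=[6, 10]
4: 0x74 (blk 14, set 0) → L1-HIT  vc=[6, 10]
5: 0x37 (blk 6, set 0) → VC-HIT  vc=[14, 10]
6: 0x76 (blk 14, set 0) → VC-HIT  vc=[6, 10]
7: 0x57 (blk 10, set 0) → VC-HIT  vc=[6, 14]
8: 0x52 (blk 10, set 0) → L1-HIT  vc=[6, 14]
9: 0x32 (blk 6, set 0) → VC-HIT  vc=[10, 14]
10: 0x76 (blk 14, set 0) → VC-HIT  vc=[10, 6]
11: 0x73 (blk 14, set 0) → L1-HIT  vc=[10, 6]
12: 0x30 (blk 6, set 0) → VC-HIT  vc=[10, 14]
13: 0x36 (blk 6, set 0) → L1-HIT  vc=[10, 14]
14: 0x73 (blk 14, set 0) → VC-HIT  vc=[10, 6]
15: 0x50 (blk 10, set 0) → VC-HIT  vc=[14, 6]

VC = [14, 6]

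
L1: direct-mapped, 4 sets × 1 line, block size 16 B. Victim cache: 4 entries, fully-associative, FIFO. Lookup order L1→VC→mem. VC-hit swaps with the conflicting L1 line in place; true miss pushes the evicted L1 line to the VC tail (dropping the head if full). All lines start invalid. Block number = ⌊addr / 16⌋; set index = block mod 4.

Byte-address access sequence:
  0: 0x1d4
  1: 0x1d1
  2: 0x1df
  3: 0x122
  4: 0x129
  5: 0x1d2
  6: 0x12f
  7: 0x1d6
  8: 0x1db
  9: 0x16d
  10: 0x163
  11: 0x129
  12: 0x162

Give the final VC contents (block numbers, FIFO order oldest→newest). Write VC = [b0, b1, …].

VC = [18]

0: 0x1d4 (blk 29, set 1) → MISS  vc=[]
1: 0x1d1 (blk 29, set 1) → L1-HIT  vc=[]
2: 0x1df (blk 29, set 1) → L1-HIT  vc=[]
3: 0x122 (blk 18, set 2) → MISS  vc=[]
4: 0x129 (blk 18, set 2) → L1-HIT  vc=[]
5: 0x1d2 (blk 29, set 1) → L1-HIT  vc=[]
6: 0x12f (blk 18, set 2) → L1-HIT  vc=[]
7: 0x1d6 (blk 29, set 1) → L1-HIT  vc=[]
8: 0x1db (blk 29, set 1) → L1-HIT  vc=[]
9: 0x16d (blk 22, set 2) → MISS  vc=[18]
10: 0x163 (blk 22, set 2) → L1-HIT  vc=[18]
11: 0x129 (blk 18, set 2) → VC-HIT  vc=[22]
12: 0x162 (blk 22, set 2) → VC-HIT  vc=[18]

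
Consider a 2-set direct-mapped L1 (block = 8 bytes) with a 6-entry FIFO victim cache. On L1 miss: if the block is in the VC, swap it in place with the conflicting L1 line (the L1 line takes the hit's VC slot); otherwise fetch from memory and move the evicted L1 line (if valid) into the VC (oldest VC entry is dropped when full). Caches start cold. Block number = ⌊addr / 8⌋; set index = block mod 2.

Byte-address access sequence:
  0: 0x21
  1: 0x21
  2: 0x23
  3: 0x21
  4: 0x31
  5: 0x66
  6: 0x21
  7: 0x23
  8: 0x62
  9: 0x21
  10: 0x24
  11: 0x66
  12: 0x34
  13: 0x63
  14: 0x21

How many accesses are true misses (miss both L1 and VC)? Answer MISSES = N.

  [0] addr=0x21 blk=4 s=0: MISS | VC []
  [1] addr=0x21 blk=4 s=0: L1-HIT | VC []
  [2] addr=0x23 blk=4 s=0: L1-HIT | VC []
  [3] addr=0x21 blk=4 s=0: L1-HIT | VC []
  [4] addr=0x31 blk=6 s=0: MISS | VC [4]
  [5] addr=0x66 blk=12 s=0: MISS | VC [4, 6]
  [6] addr=0x21 blk=4 s=0: VC-HIT | VC [12, 6]
  [7] addr=0x23 blk=4 s=0: L1-HIT | VC [12, 6]
  [8] addr=0x62 blk=12 s=0: VC-HIT | VC [4, 6]
  [9] addr=0x21 blk=4 s=0: VC-HIT | VC [12, 6]
  [10] addr=0x24 blk=4 s=0: L1-HIT | VC [12, 6]
  [11] addr=0x66 blk=12 s=0: VC-HIT | VC [4, 6]
  [12] addr=0x34 blk=6 s=0: VC-HIT | VC [4, 12]
  [13] addr=0x63 blk=12 s=0: VC-HIT | VC [4, 6]
  [14] addr=0x21 blk=4 s=0: VC-HIT | VC [12, 6]

MISSES = 3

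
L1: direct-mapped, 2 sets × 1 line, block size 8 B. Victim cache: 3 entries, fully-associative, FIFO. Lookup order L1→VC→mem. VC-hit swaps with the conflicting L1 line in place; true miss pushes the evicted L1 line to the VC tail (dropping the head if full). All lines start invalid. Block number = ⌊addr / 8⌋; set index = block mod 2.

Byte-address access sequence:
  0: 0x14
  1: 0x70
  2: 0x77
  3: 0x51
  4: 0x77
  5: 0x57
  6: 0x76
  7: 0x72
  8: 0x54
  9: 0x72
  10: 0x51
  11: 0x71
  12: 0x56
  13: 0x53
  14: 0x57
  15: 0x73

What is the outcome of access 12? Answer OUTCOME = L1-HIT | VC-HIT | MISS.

OUTCOME = VC-HIT

0: 0x14 (blk 2, set 0) → MISS  vc=[]
1: 0x70 (blk 14, set 0) → MISS  vc=[2]
2: 0x77 (blk 14, set 0) → L1-HIT  vc=[2]
3: 0x51 (blk 10, set 0) → MISS  vc=[2, 14]
4: 0x77 (blk 14, set 0) → VC-HIT  vc=[2, 10]
5: 0x57 (blk 10, set 0) → VC-HIT  vc=[2, 14]
6: 0x76 (blk 14, set 0) → VC-HIT  vc=[2, 10]
7: 0x72 (blk 14, set 0) → L1-HIT  vc=[2, 10]
8: 0x54 (blk 10, set 0) → VC-HIT  vc=[2, 14]
9: 0x72 (blk 14, set 0) → VC-HIT  vc=[2, 10]
10: 0x51 (blk 10, set 0) → VC-HIT  vc=[2, 14]
11: 0x71 (blk 14, set 0) → VC-HIT  vc=[2, 10]
12: 0x56 (blk 10, set 0) → VC-HIT  vc=[2, 14]
13: 0x53 (blk 10, set 0) → L1-HIT  vc=[2, 14]
14: 0x57 (blk 10, set 0) → L1-HIT  vc=[2, 14]
15: 0x73 (blk 14, set 0) → VC-HIT  vc=[2, 10]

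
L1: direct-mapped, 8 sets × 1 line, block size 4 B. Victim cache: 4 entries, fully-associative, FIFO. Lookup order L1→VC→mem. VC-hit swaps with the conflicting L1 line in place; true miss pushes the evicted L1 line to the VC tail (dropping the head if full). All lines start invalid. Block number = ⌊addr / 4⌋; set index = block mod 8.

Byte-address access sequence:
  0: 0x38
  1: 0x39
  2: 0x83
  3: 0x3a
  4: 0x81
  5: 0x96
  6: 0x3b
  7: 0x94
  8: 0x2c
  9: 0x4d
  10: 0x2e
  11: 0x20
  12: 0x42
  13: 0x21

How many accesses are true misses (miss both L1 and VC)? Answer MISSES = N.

MISSES = 7

  [0] addr=0x38 blk=14 s=6: MISS | VC []
  [1] addr=0x39 blk=14 s=6: L1-HIT | VC []
  [2] addr=0x83 blk=32 s=0: MISS | VC []
  [3] addr=0x3a blk=14 s=6: L1-HIT | VC []
  [4] addr=0x81 blk=32 s=0: L1-HIT | VC []
  [5] addr=0x96 blk=37 s=5: MISS | VC []
  [6] addr=0x3b blk=14 s=6: L1-HIT | VC []
  [7] addr=0x94 blk=37 s=5: L1-HIT | VC []
  [8] addr=0x2c blk=11 s=3: MISS | VC []
  [9] addr=0x4d blk=19 s=3: MISS | VC [11]
  [10] addr=0x2e blk=11 s=3: VC-HIT | VC [19]
  [11] addr=0x20 blk=8 s=0: MISS | VC [19, 32]
  [12] addr=0x42 blk=16 s=0: MISS | VC [19, 32, 8]
  [13] addr=0x21 blk=8 s=0: VC-HIT | VC [19, 32, 16]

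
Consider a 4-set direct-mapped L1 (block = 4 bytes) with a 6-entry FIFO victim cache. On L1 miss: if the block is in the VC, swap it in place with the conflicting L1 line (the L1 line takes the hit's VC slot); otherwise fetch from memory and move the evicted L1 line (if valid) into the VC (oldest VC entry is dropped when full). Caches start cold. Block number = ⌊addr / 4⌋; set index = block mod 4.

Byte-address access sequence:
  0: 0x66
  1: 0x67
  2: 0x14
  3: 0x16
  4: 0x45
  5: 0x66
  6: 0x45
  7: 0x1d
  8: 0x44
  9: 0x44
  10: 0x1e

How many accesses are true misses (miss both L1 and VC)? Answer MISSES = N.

#0 0x66→b25/s1 MISS; vc=[]
#1 0x67→b25/s1 L1-HIT; vc=[]
#2 0x14→b5/s1 MISS; vc=[25]
#3 0x16→b5/s1 L1-HIT; vc=[25]
#4 0x45→b17/s1 MISS; vc=[25,5]
#5 0x66→b25/s1 VC-HIT; vc=[17,5]
#6 0x45→b17/s1 VC-HIT; vc=[25,5]
#7 0x1d→b7/s3 MISS; vc=[25,5]
#8 0x44→b17/s1 L1-HIT; vc=[25,5]
#9 0x44→b17/s1 L1-HIT; vc=[25,5]
#10 0x1e→b7/s3 L1-HIT; vc=[25,5]

MISSES = 4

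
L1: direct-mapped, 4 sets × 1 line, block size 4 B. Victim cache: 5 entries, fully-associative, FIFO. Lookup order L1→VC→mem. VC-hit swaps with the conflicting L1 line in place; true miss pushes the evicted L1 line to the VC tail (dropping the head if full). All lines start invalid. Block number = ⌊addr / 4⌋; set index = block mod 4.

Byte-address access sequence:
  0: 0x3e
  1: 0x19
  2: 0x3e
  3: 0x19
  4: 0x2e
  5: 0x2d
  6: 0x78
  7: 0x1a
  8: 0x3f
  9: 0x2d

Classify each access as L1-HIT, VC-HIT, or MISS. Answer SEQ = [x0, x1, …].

SEQ = [MISS, MISS, L1-HIT, L1-HIT, MISS, L1-HIT, MISS, VC-HIT, VC-HIT, VC-HIT]

  [0] addr=0x3e blk=15 s=3: MISS | VC []
  [1] addr=0x19 blk=6 s=2: MISS | VC []
  [2] addr=0x3e blk=15 s=3: L1-HIT | VC []
  [3] addr=0x19 blk=6 s=2: L1-HIT | VC []
  [4] addr=0x2e blk=11 s=3: MISS | VC [15]
  [5] addr=0x2d blk=11 s=3: L1-HIT | VC [15]
  [6] addr=0x78 blk=30 s=2: MISS | VC [15, 6]
  [7] addr=0x1a blk=6 s=2: VC-HIT | VC [15, 30]
  [8] addr=0x3f blk=15 s=3: VC-HIT | VC [11, 30]
  [9] addr=0x2d blk=11 s=3: VC-HIT | VC [15, 30]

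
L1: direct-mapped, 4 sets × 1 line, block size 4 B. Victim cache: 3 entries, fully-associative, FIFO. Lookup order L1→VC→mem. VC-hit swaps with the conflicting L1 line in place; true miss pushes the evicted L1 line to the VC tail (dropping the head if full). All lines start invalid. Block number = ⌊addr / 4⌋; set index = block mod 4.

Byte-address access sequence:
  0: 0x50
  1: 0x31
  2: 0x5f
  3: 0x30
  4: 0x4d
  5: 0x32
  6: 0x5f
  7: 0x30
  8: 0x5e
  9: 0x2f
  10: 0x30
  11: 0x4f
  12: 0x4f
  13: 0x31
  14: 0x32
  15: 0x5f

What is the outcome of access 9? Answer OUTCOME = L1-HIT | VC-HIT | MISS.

OUTCOME = MISS

0: 0x50 (blk 20, set 0) → MISS  vc=[]
1: 0x31 (blk 12, set 0) → MISS  vc=[20]
2: 0x5f (blk 23, set 3) → MISS  vc=[20]
3: 0x30 (blk 12, set 0) → L1-HIT  vc=[20]
4: 0x4d (blk 19, set 3) → MISS  vc=[20, 23]
5: 0x32 (blk 12, set 0) → L1-HIT  vc=[20, 23]
6: 0x5f (blk 23, set 3) → VC-HIT  vc=[20, 19]
7: 0x30 (blk 12, set 0) → L1-HIT  vc=[20, 19]
8: 0x5e (blk 23, set 3) → L1-HIT  vc=[20, 19]
9: 0x2f (blk 11, set 3) → MISS  vc=[20, 19, 23]
10: 0x30 (blk 12, set 0) → L1-HIT  vc=[20, 19, 23]
11: 0x4f (blk 19, set 3) → VC-HIT  vc=[20, 11, 23]
12: 0x4f (blk 19, set 3) → L1-HIT  vc=[20, 11, 23]
13: 0x31 (blk 12, set 0) → L1-HIT  vc=[20, 11, 23]
14: 0x32 (blk 12, set 0) → L1-HIT  vc=[20, 11, 23]
15: 0x5f (blk 23, set 3) → VC-HIT  vc=[20, 11, 19]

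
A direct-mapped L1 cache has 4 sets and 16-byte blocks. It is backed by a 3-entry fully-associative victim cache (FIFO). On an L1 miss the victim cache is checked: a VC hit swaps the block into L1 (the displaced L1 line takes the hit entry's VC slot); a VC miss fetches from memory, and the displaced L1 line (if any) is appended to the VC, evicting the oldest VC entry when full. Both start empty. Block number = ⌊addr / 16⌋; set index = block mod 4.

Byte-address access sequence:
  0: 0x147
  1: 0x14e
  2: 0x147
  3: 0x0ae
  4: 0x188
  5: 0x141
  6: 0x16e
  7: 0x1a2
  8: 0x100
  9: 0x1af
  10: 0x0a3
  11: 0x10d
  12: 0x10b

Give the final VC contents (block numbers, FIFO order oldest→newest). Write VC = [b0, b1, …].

#0 0x147→b20/s0 MISS; vc=[]
#1 0x14e→b20/s0 L1-HIT; vc=[]
#2 0x147→b20/s0 L1-HIT; vc=[]
#3 0xae→b10/s2 MISS; vc=[]
#4 0x188→b24/s0 MISS; vc=[20]
#5 0x141→b20/s0 VC-HIT; vc=[24]
#6 0x16e→b22/s2 MISS; vc=[24,10]
#7 0x1a2→b26/s2 MISS; vc=[24,10,22]
#8 0x100→b16/s0 MISS; vc=[10,22,20]
#9 0x1af→b26/s2 L1-HIT; vc=[10,22,20]
#10 0xa3→b10/s2 VC-HIT; vc=[26,22,20]
#11 0x10d→b16/s0 L1-HIT; vc=[26,22,20]
#12 0x10b→b16/s0 L1-HIT; vc=[26,22,20]

VC = [26, 22, 20]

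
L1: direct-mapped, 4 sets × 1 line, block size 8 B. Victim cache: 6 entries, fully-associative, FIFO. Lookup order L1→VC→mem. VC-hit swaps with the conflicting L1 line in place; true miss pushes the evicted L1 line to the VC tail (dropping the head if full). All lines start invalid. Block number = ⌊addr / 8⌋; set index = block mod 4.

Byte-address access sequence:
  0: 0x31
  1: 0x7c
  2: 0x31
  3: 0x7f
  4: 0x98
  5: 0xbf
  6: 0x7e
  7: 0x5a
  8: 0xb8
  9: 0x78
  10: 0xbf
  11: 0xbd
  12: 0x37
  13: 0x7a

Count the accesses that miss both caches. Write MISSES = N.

  [0] addr=0x31 blk=6 s=2: MISS | VC []
  [1] addr=0x7c blk=15 s=3: MISS | VC []
  [2] addr=0x31 blk=6 s=2: L1-HIT | VC []
  [3] addr=0x7f blk=15 s=3: L1-HIT | VC []
  [4] addr=0x98 blk=19 s=3: MISS | VC [15]
  [5] addr=0xbf blk=23 s=3: MISS | VC [15, 19]
  [6] addr=0x7e blk=15 s=3: VC-HIT | VC [23, 19]
  [7] addr=0x5a blk=11 s=3: MISS | VC [23, 19, 15]
  [8] addr=0xb8 blk=23 s=3: VC-HIT | VC [11, 19, 15]
  [9] addr=0x78 blk=15 s=3: VC-HIT | VC [11, 19, 23]
  [10] addr=0xbf blk=23 s=3: VC-HIT | VC [11, 19, 15]
  [11] addr=0xbd blk=23 s=3: L1-HIT | VC [11, 19, 15]
  [12] addr=0x37 blk=6 s=2: L1-HIT | VC [11, 19, 15]
  [13] addr=0x7a blk=15 s=3: VC-HIT | VC [11, 19, 23]

MISSES = 5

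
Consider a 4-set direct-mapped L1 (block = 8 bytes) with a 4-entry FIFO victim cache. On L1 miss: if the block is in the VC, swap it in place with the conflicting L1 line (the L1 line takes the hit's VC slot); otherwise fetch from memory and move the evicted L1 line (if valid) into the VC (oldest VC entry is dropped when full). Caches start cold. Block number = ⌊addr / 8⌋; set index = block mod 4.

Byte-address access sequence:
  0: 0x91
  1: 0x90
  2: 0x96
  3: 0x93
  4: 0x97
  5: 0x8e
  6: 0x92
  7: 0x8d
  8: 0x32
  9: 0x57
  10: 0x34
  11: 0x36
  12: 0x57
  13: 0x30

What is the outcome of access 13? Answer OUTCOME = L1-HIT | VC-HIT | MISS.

OUTCOME = VC-HIT

0: 0x91 (blk 18, set 2) → MISS  vc=[]
1: 0x90 (blk 18, set 2) → L1-HIT  vc=[]
2: 0x96 (blk 18, set 2) → L1-HIT  vc=[]
3: 0x93 (blk 18, set 2) → L1-HIT  vc=[]
4: 0x97 (blk 18, set 2) → L1-HIT  vc=[]
5: 0x8e (blk 17, set 1) → MISS  vc=[]
6: 0x92 (blk 18, set 2) → L1-HIT  vc=[]
7: 0x8d (blk 17, set 1) → L1-HIT  vc=[]
8: 0x32 (blk 6, set 2) → MISS  vc=[18]
9: 0x57 (blk 10, set 2) → MISS  vc=[18, 6]
10: 0x34 (blk 6, set 2) → VC-HIT  vc=[18, 10]
11: 0x36 (blk 6, set 2) → L1-HIT  vc=[18, 10]
12: 0x57 (blk 10, set 2) → VC-HIT  vc=[18, 6]
13: 0x30 (blk 6, set 2) → VC-HIT  vc=[18, 10]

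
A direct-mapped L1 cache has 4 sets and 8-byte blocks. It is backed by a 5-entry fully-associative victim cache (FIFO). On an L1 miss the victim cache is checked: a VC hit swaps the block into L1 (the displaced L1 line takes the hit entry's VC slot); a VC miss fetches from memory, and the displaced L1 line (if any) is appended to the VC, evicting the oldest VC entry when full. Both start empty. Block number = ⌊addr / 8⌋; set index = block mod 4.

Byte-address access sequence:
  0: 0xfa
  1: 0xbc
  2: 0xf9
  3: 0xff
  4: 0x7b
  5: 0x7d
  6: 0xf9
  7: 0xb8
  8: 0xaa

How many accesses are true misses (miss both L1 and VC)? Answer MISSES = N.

MISSES = 4

0: 0xfa (blk 31, set 3) → MISS  vc=[]
1: 0xbc (blk 23, set 3) → MISS  vc=[31]
2: 0xf9 (blk 31, set 3) → VC-HIT  vc=[23]
3: 0xff (blk 31, set 3) → L1-HIT  vc=[23]
4: 0x7b (blk 15, set 3) → MISS  vc=[23, 31]
5: 0x7d (blk 15, set 3) → L1-HIT  vc=[23, 31]
6: 0xf9 (blk 31, set 3) → VC-HIT  vc=[23, 15]
7: 0xb8 (blk 23, set 3) → VC-HIT  vc=[31, 15]
8: 0xaa (blk 21, set 1) → MISS  vc=[31, 15]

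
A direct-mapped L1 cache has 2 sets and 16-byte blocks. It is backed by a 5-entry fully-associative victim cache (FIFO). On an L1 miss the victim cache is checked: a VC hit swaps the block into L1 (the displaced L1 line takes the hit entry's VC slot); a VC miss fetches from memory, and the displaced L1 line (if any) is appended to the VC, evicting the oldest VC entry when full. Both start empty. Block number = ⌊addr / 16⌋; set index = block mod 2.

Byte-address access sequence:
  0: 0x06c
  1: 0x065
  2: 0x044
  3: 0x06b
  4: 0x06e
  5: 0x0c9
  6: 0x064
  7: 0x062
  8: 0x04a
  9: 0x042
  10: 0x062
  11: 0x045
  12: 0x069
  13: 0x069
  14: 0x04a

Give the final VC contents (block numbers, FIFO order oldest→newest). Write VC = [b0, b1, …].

VC = [6, 12]

  [0] addr=0x6c blk=6 s=0: MISS | VC []
  [1] addr=0x65 blk=6 s=0: L1-HIT | VC []
  [2] addr=0x44 blk=4 s=0: MISS | VC [6]
  [3] addr=0x6b blk=6 s=0: VC-HIT | VC [4]
  [4] addr=0x6e blk=6 s=0: L1-HIT | VC [4]
  [5] addr=0xc9 blk=12 s=0: MISS | VC [4, 6]
  [6] addr=0x64 blk=6 s=0: VC-HIT | VC [4, 12]
  [7] addr=0x62 blk=6 s=0: L1-HIT | VC [4, 12]
  [8] addr=0x4a blk=4 s=0: VC-HIT | VC [6, 12]
  [9] addr=0x42 blk=4 s=0: L1-HIT | VC [6, 12]
  [10] addr=0x62 blk=6 s=0: VC-HIT | VC [4, 12]
  [11] addr=0x45 blk=4 s=0: VC-HIT | VC [6, 12]
  [12] addr=0x69 blk=6 s=0: VC-HIT | VC [4, 12]
  [13] addr=0x69 blk=6 s=0: L1-HIT | VC [4, 12]
  [14] addr=0x4a blk=4 s=0: VC-HIT | VC [6, 12]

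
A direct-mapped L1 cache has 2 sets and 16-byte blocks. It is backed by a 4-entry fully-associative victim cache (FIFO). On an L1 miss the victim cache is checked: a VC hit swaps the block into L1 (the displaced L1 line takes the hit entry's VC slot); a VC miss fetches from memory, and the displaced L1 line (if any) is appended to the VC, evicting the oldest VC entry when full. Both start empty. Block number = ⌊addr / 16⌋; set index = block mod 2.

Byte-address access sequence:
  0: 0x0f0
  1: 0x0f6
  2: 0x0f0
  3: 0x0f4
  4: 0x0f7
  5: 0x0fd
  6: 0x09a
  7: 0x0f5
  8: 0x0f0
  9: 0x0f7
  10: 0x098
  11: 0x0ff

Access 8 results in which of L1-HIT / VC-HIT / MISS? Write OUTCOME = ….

OUTCOME = L1-HIT

#0 0xf0→b15/s1 MISS; vc=[]
#1 0xf6→b15/s1 L1-HIT; vc=[]
#2 0xf0→b15/s1 L1-HIT; vc=[]
#3 0xf4→b15/s1 L1-HIT; vc=[]
#4 0xf7→b15/s1 L1-HIT; vc=[]
#5 0xfd→b15/s1 L1-HIT; vc=[]
#6 0x9a→b9/s1 MISS; vc=[15]
#7 0xf5→b15/s1 VC-HIT; vc=[9]
#8 0xf0→b15/s1 L1-HIT; vc=[9]
#9 0xf7→b15/s1 L1-HIT; vc=[9]
#10 0x98→b9/s1 VC-HIT; vc=[15]
#11 0xff→b15/s1 VC-HIT; vc=[9]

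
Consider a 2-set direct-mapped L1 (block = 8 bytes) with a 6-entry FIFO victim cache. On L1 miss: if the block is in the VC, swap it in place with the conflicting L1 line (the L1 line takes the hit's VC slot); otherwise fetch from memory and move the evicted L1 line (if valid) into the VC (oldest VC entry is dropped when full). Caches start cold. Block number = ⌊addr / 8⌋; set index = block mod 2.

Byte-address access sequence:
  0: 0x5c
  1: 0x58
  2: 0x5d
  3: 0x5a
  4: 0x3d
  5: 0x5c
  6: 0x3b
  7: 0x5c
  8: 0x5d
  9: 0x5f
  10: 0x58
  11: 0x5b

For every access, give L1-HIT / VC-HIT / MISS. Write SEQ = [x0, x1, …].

SEQ = [MISS, L1-HIT, L1-HIT, L1-HIT, MISS, VC-HIT, VC-HIT, VC-HIT, L1-HIT, L1-HIT, L1-HIT, L1-HIT]

#0 0x5c→b11/s1 MISS; vc=[]
#1 0x58→b11/s1 L1-HIT; vc=[]
#2 0x5d→b11/s1 L1-HIT; vc=[]
#3 0x5a→b11/s1 L1-HIT; vc=[]
#4 0x3d→b7/s1 MISS; vc=[11]
#5 0x5c→b11/s1 VC-HIT; vc=[7]
#6 0x3b→b7/s1 VC-HIT; vc=[11]
#7 0x5c→b11/s1 VC-HIT; vc=[7]
#8 0x5d→b11/s1 L1-HIT; vc=[7]
#9 0x5f→b11/s1 L1-HIT; vc=[7]
#10 0x58→b11/s1 L1-HIT; vc=[7]
#11 0x5b→b11/s1 L1-HIT; vc=[7]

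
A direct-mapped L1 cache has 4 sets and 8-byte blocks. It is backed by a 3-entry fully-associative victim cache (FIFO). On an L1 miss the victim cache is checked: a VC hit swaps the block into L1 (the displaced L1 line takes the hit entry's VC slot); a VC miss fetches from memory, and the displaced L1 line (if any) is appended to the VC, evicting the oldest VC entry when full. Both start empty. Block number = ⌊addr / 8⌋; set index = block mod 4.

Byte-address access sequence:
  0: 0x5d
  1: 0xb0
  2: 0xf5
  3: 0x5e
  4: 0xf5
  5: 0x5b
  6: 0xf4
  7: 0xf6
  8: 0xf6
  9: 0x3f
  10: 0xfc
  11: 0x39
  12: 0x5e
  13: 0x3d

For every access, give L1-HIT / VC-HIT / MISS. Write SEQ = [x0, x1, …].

SEQ = [MISS, MISS, MISS, L1-HIT, L1-HIT, L1-HIT, L1-HIT, L1-HIT, L1-HIT, MISS, MISS, VC-HIT, VC-HIT, VC-HIT]

#0 0x5d→b11/s3 MISS; vc=[]
#1 0xb0→b22/s2 MISS; vc=[]
#2 0xf5→b30/s2 MISS; vc=[22]
#3 0x5e→b11/s3 L1-HIT; vc=[22]
#4 0xf5→b30/s2 L1-HIT; vc=[22]
#5 0x5b→b11/s3 L1-HIT; vc=[22]
#6 0xf4→b30/s2 L1-HIT; vc=[22]
#7 0xf6→b30/s2 L1-HIT; vc=[22]
#8 0xf6→b30/s2 L1-HIT; vc=[22]
#9 0x3f→b7/s3 MISS; vc=[22,11]
#10 0xfc→b31/s3 MISS; vc=[22,11,7]
#11 0x39→b7/s3 VC-HIT; vc=[22,11,31]
#12 0x5e→b11/s3 VC-HIT; vc=[22,7,31]
#13 0x3d→b7/s3 VC-HIT; vc=[22,11,31]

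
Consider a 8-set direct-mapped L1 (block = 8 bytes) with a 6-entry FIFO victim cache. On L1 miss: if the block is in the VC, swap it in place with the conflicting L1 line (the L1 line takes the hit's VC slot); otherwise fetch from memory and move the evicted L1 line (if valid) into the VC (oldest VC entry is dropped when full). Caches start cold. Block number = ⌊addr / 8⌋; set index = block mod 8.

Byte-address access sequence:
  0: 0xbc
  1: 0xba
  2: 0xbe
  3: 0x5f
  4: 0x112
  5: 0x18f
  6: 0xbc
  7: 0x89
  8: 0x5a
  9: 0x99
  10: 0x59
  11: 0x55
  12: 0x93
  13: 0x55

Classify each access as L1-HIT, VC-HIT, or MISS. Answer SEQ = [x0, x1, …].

SEQ = [MISS, L1-HIT, L1-HIT, MISS, MISS, MISS, L1-HIT, MISS, L1-HIT, MISS, VC-HIT, MISS, MISS, VC-HIT]

#0 0xbc→b23/s7 MISS; vc=[]
#1 0xba→b23/s7 L1-HIT; vc=[]
#2 0xbe→b23/s7 L1-HIT; vc=[]
#3 0x5f→b11/s3 MISS; vc=[]
#4 0x112→b34/s2 MISS; vc=[]
#5 0x18f→b49/s1 MISS; vc=[]
#6 0xbc→b23/s7 L1-HIT; vc=[]
#7 0x89→b17/s1 MISS; vc=[49]
#8 0x5a→b11/s3 L1-HIT; vc=[49]
#9 0x99→b19/s3 MISS; vc=[49,11]
#10 0x59→b11/s3 VC-HIT; vc=[49,19]
#11 0x55→b10/s2 MISS; vc=[49,19,34]
#12 0x93→b18/s2 MISS; vc=[49,19,34,10]
#13 0x55→b10/s2 VC-HIT; vc=[49,19,34,18]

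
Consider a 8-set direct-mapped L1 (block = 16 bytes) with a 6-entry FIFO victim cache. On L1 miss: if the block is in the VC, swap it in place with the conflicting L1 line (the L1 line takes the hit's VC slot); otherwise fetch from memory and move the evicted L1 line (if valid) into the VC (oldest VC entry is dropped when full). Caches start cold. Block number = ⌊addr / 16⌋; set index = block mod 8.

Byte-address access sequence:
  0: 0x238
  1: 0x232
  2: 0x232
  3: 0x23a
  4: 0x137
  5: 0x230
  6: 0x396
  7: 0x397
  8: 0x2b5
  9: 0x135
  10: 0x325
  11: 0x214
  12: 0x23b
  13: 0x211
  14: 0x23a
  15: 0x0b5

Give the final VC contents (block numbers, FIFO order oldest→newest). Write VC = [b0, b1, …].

0: 0x238 (blk 35, set 3) → MISS  vc=[]
1: 0x232 (blk 35, set 3) → L1-HIT  vc=[]
2: 0x232 (blk 35, set 3) → L1-HIT  vc=[]
3: 0x23a (blk 35, set 3) → L1-HIT  vc=[]
4: 0x137 (blk 19, set 3) → MISS  vc=[35]
5: 0x230 (blk 35, set 3) → VC-HIT  vc=[19]
6: 0x396 (blk 57, set 1) → MISS  vc=[19]
7: 0x397 (blk 57, set 1) → L1-HIT  vc=[19]
8: 0x2b5 (blk 43, set 3) → MISS  vc=[19, 35]
9: 0x135 (blk 19, set 3) → VC-HIT  vc=[43, 35]
10: 0x325 (blk 50, set 2) → MISS  vc=[43, 35]
11: 0x214 (blk 33, set 1) → MISS  vc=[43, 35, 57]
12: 0x23b (blk 35, set 3) → VC-HIT  vc=[43, 19, 57]
13: 0x211 (blk 33, set 1) → L1-HIT  vc=[43, 19, 57]
14: 0x23a (blk 35, set 3) → L1-HIT  vc=[43, 19, 57]
15: 0xb5 (blk 11, set 3) → MISS  vc=[43, 19, 57, 35]

VC = [43, 19, 57, 35]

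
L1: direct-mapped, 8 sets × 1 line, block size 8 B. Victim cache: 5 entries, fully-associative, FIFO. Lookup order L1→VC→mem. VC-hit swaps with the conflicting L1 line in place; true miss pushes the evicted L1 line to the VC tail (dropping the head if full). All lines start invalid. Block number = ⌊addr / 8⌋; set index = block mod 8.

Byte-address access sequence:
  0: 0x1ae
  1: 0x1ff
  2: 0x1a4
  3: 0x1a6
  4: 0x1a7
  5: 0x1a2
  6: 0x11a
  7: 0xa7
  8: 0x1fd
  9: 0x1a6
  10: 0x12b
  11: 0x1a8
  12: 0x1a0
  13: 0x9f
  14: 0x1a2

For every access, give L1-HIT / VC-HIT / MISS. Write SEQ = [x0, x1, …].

SEQ = [MISS, MISS, MISS, L1-HIT, L1-HIT, L1-HIT, MISS, MISS, L1-HIT, VC-HIT, MISS, VC-HIT, L1-HIT, MISS, L1-HIT]

  [0] addr=0x1ae blk=53 s=5: MISS | VC []
  [1] addr=0x1ff blk=63 s=7: MISS | VC []
  [2] addr=0x1a4 blk=52 s=4: MISS | VC []
  [3] addr=0x1a6 blk=52 s=4: L1-HIT | VC []
  [4] addr=0x1a7 blk=52 s=4: L1-HIT | VC []
  [5] addr=0x1a2 blk=52 s=4: L1-HIT | VC []
  [6] addr=0x11a blk=35 s=3: MISS | VC []
  [7] addr=0xa7 blk=20 s=4: MISS | VC [52]
  [8] addr=0x1fd blk=63 s=7: L1-HIT | VC [52]
  [9] addr=0x1a6 blk=52 s=4: VC-HIT | VC [20]
  [10] addr=0x12b blk=37 s=5: MISS | VC [20, 53]
  [11] addr=0x1a8 blk=53 s=5: VC-HIT | VC [20, 37]
  [12] addr=0x1a0 blk=52 s=4: L1-HIT | VC [20, 37]
  [13] addr=0x9f blk=19 s=3: MISS | VC [20, 37, 35]
  [14] addr=0x1a2 blk=52 s=4: L1-HIT | VC [20, 37, 35]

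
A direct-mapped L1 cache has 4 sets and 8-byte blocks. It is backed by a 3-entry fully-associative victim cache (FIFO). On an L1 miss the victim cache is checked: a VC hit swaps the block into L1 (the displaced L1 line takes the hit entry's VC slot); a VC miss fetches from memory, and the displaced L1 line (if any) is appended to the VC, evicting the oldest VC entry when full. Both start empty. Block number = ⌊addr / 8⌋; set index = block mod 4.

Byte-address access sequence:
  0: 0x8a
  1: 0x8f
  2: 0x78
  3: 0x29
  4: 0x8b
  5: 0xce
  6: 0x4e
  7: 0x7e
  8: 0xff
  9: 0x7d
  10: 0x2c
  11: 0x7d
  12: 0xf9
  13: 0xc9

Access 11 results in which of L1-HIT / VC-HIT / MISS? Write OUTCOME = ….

  [0] addr=0x8a blk=17 s=1: MISS | VC []
  [1] addr=0x8f blk=17 s=1: L1-HIT | VC []
  [2] addr=0x78 blk=15 s=3: MISS | VC []
  [3] addr=0x29 blk=5 s=1: MISS | VC [17]
  [4] addr=0x8b blk=17 s=1: VC-HIT | VC [5]
  [5] addr=0xce blk=25 s=1: MISS | VC [5, 17]
  [6] addr=0x4e blk=9 s=1: MISS | VC [5, 17, 25]
  [7] addr=0x7e blk=15 s=3: L1-HIT | VC [5, 17, 25]
  [8] addr=0xff blk=31 s=3: MISS | VC [17, 25, 15]
  [9] addr=0x7d blk=15 s=3: VC-HIT | VC [17, 25, 31]
  [10] addr=0x2c blk=5 s=1: MISS | VC [25, 31, 9]
  [11] addr=0x7d blk=15 s=3: L1-HIT | VC [25, 31, 9]
  [12] addr=0xf9 blk=31 s=3: VC-HIT | VC [25, 15, 9]
  [13] addr=0xc9 blk=25 s=1: VC-HIT | VC [5, 15, 9]

OUTCOME = L1-HIT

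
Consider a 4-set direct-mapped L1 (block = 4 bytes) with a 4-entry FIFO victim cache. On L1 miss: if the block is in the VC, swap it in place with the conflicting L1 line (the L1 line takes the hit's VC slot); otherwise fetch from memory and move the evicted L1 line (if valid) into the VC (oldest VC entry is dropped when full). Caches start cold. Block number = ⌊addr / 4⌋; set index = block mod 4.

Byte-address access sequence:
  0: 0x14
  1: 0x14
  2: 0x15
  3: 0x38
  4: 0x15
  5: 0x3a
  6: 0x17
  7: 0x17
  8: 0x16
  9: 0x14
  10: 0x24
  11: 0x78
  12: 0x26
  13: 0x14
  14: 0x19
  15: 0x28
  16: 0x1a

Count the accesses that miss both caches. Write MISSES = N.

MISSES = 6

  [0] addr=0x14 blk=5 s=1: MISS | VC []
  [1] addr=0x14 blk=5 s=1: L1-HIT | VC []
  [2] addr=0x15 blk=5 s=1: L1-HIT | VC []
  [3] addr=0x38 blk=14 s=2: MISS | VC []
  [4] addr=0x15 blk=5 s=1: L1-HIT | VC []
  [5] addr=0x3a blk=14 s=2: L1-HIT | VC []
  [6] addr=0x17 blk=5 s=1: L1-HIT | VC []
  [7] addr=0x17 blk=5 s=1: L1-HIT | VC []
  [8] addr=0x16 blk=5 s=1: L1-HIT | VC []
  [9] addr=0x14 blk=5 s=1: L1-HIT | VC []
  [10] addr=0x24 blk=9 s=1: MISS | VC [5]
  [11] addr=0x78 blk=30 s=2: MISS | VC [5, 14]
  [12] addr=0x26 blk=9 s=1: L1-HIT | VC [5, 14]
  [13] addr=0x14 blk=5 s=1: VC-HIT | VC [9, 14]
  [14] addr=0x19 blk=6 s=2: MISS | VC [9, 14, 30]
  [15] addr=0x28 blk=10 s=2: MISS | VC [9, 14, 30, 6]
  [16] addr=0x1a blk=6 s=2: VC-HIT | VC [9, 14, 30, 10]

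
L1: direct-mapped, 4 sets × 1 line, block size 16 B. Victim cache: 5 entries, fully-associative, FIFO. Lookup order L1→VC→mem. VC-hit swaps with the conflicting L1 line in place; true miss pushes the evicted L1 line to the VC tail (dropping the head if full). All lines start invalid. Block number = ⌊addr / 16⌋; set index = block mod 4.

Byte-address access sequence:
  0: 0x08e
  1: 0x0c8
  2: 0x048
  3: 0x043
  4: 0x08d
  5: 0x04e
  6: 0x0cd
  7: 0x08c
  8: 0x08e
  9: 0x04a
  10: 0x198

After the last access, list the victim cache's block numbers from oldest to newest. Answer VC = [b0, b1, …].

VC = [12, 8]

0: 0x8e (blk 8, set 0) → MISS  vc=[]
1: 0xc8 (blk 12, set 0) → MISS  vc=[8]
2: 0x48 (blk 4, set 0) → MISS  vc=[8, 12]
3: 0x43 (blk 4, set 0) → L1-HIT  vc=[8, 12]
4: 0x8d (blk 8, set 0) → VC-HIT  vc=[4, 12]
5: 0x4e (blk 4, set 0) → VC-HIT  vc=[8, 12]
6: 0xcd (blk 12, set 0) → VC-HIT  vc=[8, 4]
7: 0x8c (blk 8, set 0) → VC-HIT  vc=[12, 4]
8: 0x8e (blk 8, set 0) → L1-HIT  vc=[12, 4]
9: 0x4a (blk 4, set 0) → VC-HIT  vc=[12, 8]
10: 0x198 (blk 25, set 1) → MISS  vc=[12, 8]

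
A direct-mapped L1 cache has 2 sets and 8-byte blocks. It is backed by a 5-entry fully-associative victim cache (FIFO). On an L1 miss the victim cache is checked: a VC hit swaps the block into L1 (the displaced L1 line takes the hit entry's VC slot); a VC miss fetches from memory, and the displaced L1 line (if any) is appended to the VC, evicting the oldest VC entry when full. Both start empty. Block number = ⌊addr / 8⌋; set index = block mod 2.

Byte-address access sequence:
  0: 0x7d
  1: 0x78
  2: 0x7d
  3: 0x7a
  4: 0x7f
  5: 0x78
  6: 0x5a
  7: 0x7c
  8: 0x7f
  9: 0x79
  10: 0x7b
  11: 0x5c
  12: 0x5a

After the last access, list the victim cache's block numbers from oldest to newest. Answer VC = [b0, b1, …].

#0 0x7d→b15/s1 MISS; vc=[]
#1 0x78→b15/s1 L1-HIT; vc=[]
#2 0x7d→b15/s1 L1-HIT; vc=[]
#3 0x7a→b15/s1 L1-HIT; vc=[]
#4 0x7f→b15/s1 L1-HIT; vc=[]
#5 0x78→b15/s1 L1-HIT; vc=[]
#6 0x5a→b11/s1 MISS; vc=[15]
#7 0x7c→b15/s1 VC-HIT; vc=[11]
#8 0x7f→b15/s1 L1-HIT; vc=[11]
#9 0x79→b15/s1 L1-HIT; vc=[11]
#10 0x7b→b15/s1 L1-HIT; vc=[11]
#11 0x5c→b11/s1 VC-HIT; vc=[15]
#12 0x5a→b11/s1 L1-HIT; vc=[15]

VC = [15]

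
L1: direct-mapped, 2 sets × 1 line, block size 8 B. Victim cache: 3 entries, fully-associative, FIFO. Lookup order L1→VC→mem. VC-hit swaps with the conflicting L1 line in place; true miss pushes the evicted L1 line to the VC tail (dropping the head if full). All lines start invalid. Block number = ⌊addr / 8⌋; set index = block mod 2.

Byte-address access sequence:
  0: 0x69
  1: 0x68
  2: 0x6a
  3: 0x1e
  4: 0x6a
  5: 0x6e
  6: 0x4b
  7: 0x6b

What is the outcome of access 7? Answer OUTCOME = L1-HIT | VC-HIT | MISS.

OUTCOME = VC-HIT

#0 0x69→b13/s1 MISS; vc=[]
#1 0x68→b13/s1 L1-HIT; vc=[]
#2 0x6a→b13/s1 L1-HIT; vc=[]
#3 0x1e→b3/s1 MISS; vc=[13]
#4 0x6a→b13/s1 VC-HIT; vc=[3]
#5 0x6e→b13/s1 L1-HIT; vc=[3]
#6 0x4b→b9/s1 MISS; vc=[3,13]
#7 0x6b→b13/s1 VC-HIT; vc=[3,9]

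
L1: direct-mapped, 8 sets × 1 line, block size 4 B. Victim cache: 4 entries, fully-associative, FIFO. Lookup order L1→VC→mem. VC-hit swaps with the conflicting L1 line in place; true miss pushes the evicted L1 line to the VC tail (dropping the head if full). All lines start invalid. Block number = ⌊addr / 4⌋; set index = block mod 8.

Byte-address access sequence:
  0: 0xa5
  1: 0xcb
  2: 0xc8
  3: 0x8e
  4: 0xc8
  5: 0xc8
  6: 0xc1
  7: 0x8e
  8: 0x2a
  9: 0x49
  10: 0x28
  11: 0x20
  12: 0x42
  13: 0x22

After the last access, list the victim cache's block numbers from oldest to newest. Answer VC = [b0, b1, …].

#0 0xa5→b41/s1 MISS; vc=[]
#1 0xcb→b50/s2 MISS; vc=[]
#2 0xc8→b50/s2 L1-HIT; vc=[]
#3 0x8e→b35/s3 MISS; vc=[]
#4 0xc8→b50/s2 L1-HIT; vc=[]
#5 0xc8→b50/s2 L1-HIT; vc=[]
#6 0xc1→b48/s0 MISS; vc=[]
#7 0x8e→b35/s3 L1-HIT; vc=[]
#8 0x2a→b10/s2 MISS; vc=[50]
#9 0x49→b18/s2 MISS; vc=[50,10]
#10 0x28→b10/s2 VC-HIT; vc=[50,18]
#11 0x20→b8/s0 MISS; vc=[50,18,48]
#12 0x42→b16/s0 MISS; vc=[50,18,48,8]
#13 0x22→b8/s0 VC-HIT; vc=[50,18,48,16]

VC = [50, 18, 48, 16]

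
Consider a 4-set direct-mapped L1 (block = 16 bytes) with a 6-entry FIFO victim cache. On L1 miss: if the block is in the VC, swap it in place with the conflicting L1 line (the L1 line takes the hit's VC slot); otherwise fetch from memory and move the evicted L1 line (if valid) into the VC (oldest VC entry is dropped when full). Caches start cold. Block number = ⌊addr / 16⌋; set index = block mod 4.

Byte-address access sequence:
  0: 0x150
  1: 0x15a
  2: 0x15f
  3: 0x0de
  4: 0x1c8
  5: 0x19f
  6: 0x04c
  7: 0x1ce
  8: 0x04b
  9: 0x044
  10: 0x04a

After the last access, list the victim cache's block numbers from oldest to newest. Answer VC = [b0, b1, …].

0: 0x150 (blk 21, set 1) → MISS  vc=[]
1: 0x15a (blk 21, set 1) → L1-HIT  vc=[]
2: 0x15f (blk 21, set 1) → L1-HIT  vc=[]
3: 0xde (blk 13, set 1) → MISS  vc=[21]
4: 0x1c8 (blk 28, set 0) → MISS  vc=[21]
5: 0x19f (blk 25, set 1) → MISS  vc=[21, 13]
6: 0x4c (blk 4, set 0) → MISS  vc=[21, 13, 28]
7: 0x1ce (blk 28, set 0) → VC-HIT  vc=[21, 13, 4]
8: 0x4b (blk 4, set 0) → VC-HIT  vc=[21, 13, 28]
9: 0x44 (blk 4, set 0) → L1-HIT  vc=[21, 13, 28]
10: 0x4a (blk 4, set 0) → L1-HIT  vc=[21, 13, 28]

VC = [21, 13, 28]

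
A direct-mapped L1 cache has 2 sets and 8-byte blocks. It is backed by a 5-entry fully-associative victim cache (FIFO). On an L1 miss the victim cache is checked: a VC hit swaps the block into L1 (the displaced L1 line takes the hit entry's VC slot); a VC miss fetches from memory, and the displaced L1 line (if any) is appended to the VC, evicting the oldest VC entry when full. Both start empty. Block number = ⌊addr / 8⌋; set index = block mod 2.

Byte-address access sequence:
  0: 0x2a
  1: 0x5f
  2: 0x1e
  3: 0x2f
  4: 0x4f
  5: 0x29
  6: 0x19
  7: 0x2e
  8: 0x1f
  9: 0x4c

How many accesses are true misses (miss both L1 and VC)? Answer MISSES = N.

0: 0x2a (blk 5, set 1) → MISS  vc=[]
1: 0x5f (blk 11, set 1) → MISS  vc=[5]
2: 0x1e (blk 3, set 1) → MISS  vc=[5, 11]
3: 0x2f (blk 5, set 1) → VC-HIT  vc=[3, 11]
4: 0x4f (blk 9, set 1) → MISS  vc=[3, 11, 5]
5: 0x29 (blk 5, set 1) → VC-HIT  vc=[3, 11, 9]
6: 0x19 (blk 3, set 1) → VC-HIT  vc=[5, 11, 9]
7: 0x2e (blk 5, set 1) → VC-HIT  vc=[3, 11, 9]
8: 0x1f (blk 3, set 1) → VC-HIT  vc=[5, 11, 9]
9: 0x4c (blk 9, set 1) → VC-HIT  vc=[5, 11, 3]

MISSES = 4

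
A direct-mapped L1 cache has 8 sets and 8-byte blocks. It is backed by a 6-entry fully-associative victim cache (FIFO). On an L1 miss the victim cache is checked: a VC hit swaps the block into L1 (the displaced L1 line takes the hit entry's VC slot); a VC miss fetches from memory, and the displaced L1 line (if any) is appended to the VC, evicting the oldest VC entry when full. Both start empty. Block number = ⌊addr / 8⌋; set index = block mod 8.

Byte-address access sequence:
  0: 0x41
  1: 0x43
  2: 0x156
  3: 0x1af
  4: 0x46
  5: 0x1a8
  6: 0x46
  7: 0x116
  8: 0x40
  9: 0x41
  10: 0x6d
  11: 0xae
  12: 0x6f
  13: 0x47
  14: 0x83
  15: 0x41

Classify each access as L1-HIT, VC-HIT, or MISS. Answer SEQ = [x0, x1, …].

  [0] addr=0x41 blk=8 s=0: MISS | VC []
  [1] addr=0x43 blk=8 s=0: L1-HIT | VC []
  [2] addr=0x156 blk=42 s=2: MISS | VC []
  [3] addr=0x1af blk=53 s=5: MISS | VC []
  [4] addr=0x46 blk=8 s=0: L1-HIT | VC []
  [5] addr=0x1a8 blk=53 s=5: L1-HIT | VC []
  [6] addr=0x46 blk=8 s=0: L1-HIT | VC []
  [7] addr=0x116 blk=34 s=2: MISS | VC [42]
  [8] addr=0x40 blk=8 s=0: L1-HIT | VC [42]
  [9] addr=0x41 blk=8 s=0: L1-HIT | VC [42]
  [10] addr=0x6d blk=13 s=5: MISS | VC [42, 53]
  [11] addr=0xae blk=21 s=5: MISS | VC [42, 53, 13]
  [12] addr=0x6f blk=13 s=5: VC-HIT | VC [42, 53, 21]
  [13] addr=0x47 blk=8 s=0: L1-HIT | VC [42, 53, 21]
  [14] addr=0x83 blk=16 s=0: MISS | VC [42, 53, 21, 8]
  [15] addr=0x41 blk=8 s=0: VC-HIT | VC [42, 53, 21, 16]

SEQ = [MISS, L1-HIT, MISS, MISS, L1-HIT, L1-HIT, L1-HIT, MISS, L1-HIT, L1-HIT, MISS, MISS, VC-HIT, L1-HIT, MISS, VC-HIT]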